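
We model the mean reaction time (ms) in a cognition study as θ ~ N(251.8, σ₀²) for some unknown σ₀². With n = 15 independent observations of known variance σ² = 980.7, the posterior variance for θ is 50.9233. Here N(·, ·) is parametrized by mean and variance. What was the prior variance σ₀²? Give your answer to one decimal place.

For the Normal–Normal model with known σ², precisions add: τ_n = τ₀ + n/σ².
So 1/σ₀² = 1/50.9233 − 15/980.7 = 0.019637 − 0.015295 = 0.004342.
Hence σ₀² = 1/0.004342 ≈ 230.3.

σ₀² = 230.3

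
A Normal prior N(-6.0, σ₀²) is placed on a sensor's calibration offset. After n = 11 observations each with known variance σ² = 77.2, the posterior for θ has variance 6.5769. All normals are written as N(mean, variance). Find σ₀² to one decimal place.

For the Normal–Normal model with known σ², precisions add: τ_n = τ₀ + n/σ².
So 1/σ₀² = 1/6.5769 − 11/77.2 = 0.152047 − 0.142487 = 0.009560.
Hence σ₀² = 1/0.009560 ≈ 104.6.

σ₀² = 104.6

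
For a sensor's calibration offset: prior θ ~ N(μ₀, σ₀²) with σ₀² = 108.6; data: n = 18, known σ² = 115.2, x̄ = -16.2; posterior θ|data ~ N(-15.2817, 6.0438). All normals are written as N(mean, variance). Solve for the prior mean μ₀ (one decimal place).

With known observation variance, the Normal–Normal posterior has precision τ_n = τ₀ + n/σ² and mean μ_n = (τ₀μ₀ + (n/σ²)x̄)/τ_n.
Here τ₀ = 1/108.6 = 0.009208 and τ_data = 18/115.2 = 0.156250, so τ_n = 0.165458.
Rearranging for μ₀: μ₀ = (μ_n·τ_n − τ_data·x̄)/τ₀ = (-15.2817·0.165458 − 0.156250·-16.2) / 0.009208 = 0.002770/0.009208 ≈ 0.3.

μ₀ = 0.3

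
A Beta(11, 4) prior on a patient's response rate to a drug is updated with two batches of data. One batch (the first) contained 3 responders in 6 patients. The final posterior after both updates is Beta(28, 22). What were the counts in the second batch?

14 responders and 15 non-responders

Because Beta–binomial updating is additive in the counts, the combined data contributed (α_post−α_prior, β_post−β_prior) successes and failures.
Total across both batches: 28−11=17 responders, 22−4=18 non-responders.
Subtract the first batch: 17−3=14 responders and 18−3=15 non-responders.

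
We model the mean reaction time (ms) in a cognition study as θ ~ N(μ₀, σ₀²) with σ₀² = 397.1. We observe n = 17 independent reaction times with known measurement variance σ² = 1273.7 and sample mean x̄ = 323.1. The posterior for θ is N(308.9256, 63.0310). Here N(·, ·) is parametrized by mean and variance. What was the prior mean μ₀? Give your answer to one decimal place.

μ₀ = 233.8

With known observation variance, the Normal–Normal posterior has precision τ_n = τ₀ + n/σ² and mean μ_n = (τ₀μ₀ + (n/σ²)x̄)/τ_n.
Here τ₀ = 1/397.1 = 0.002518 and τ_data = 17/1273.7 = 0.013347, so τ_n = 0.015865.
Rearranging for μ₀: μ₀ = (μ_n·τ_n − τ_data·x̄)/τ₀ = (308.9256·0.015865 − 0.013347·323.1) / 0.002518 = 0.588689/0.002518 ≈ 233.8.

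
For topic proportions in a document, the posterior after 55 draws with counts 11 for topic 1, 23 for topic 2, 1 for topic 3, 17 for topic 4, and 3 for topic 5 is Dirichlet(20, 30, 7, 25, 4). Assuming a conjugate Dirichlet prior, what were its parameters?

Dirichlet(9, 7, 6, 8, 1)

For a Dirichlet(α) prior with multinomial counts c, the posterior is Dirichlet(α + c) componentwise.
Subtract each count from the matching posterior parameter: 20−11=9, 30−23=7, 7−1=6, 25−17=8, 4−3=1.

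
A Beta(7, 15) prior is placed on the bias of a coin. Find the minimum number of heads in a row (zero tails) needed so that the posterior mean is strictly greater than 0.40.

k = 4

After k heads and 0 tails the posterior is Beta(7+k, 15), with mean (7+k)/(7+15+k).
Set (7+k)/(22+k) > 0.40 and solve: k > (0.40·22 − 7)/(1 − 0.40) = 3.000.
The smallest integer exceeding 3.000 is 4, and checking k=4: (11)/(26) = 0.4231 > 0.40.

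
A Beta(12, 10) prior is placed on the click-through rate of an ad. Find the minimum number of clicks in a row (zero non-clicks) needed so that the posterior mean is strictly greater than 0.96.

k = 229

After k clicks and 0 non-clicks the posterior is Beta(12+k, 10), with mean (12+k)/(12+10+k).
Set (12+k)/(22+k) > 0.96 and solve: k > (0.96·22 − 12)/(1 − 0.96) = 228.000.
The smallest integer exceeding 228.000 is 229, and checking k=229: (241)/(251) = 0.9602 > 0.96.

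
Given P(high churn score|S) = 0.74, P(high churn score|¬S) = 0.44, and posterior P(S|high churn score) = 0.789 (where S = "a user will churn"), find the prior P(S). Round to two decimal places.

P(S) = 0.69

In odds form, posterior odds = prior odds × likelihood ratio, so prior odds = posterior odds ÷ LR.
Posterior odds = 0.789/(1−0.789) = 3.7393. LR = 0.74/0.44 = 1.6818.
Prior odds = 3.7393/1.6818 = 2.2234, so P(S) = 2.2234/(1+2.2234) ≈ 0.69.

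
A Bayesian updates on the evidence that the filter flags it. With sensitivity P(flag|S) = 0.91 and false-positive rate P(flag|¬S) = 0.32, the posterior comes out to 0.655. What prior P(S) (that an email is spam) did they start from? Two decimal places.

P(S) = 0.40

In odds form, posterior odds = prior odds × likelihood ratio, so prior odds = posterior odds ÷ LR.
Posterior odds = 0.655/(1−0.655) = 1.8986. LR = 0.91/0.32 = 2.8438.
Prior odds = 1.8986/2.8438 = 0.6676, so P(S) = 0.6676/(1+0.6676) ≈ 0.40.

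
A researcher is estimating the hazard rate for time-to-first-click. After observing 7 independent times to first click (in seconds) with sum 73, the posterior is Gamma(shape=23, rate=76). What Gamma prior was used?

Gamma–exponential conjugacy: posterior shape = α + n, posterior rate = β + Σtᵢ.
So α = 23 − 7 = 16 and β = 76 − 73 = 3.

Gamma(shape=16, rate=3)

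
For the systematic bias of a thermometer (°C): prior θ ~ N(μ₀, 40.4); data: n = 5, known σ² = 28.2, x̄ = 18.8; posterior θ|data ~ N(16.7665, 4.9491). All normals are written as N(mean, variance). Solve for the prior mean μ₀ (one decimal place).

With known observation variance, the Normal–Normal posterior has precision τ_n = τ₀ + n/σ² and mean μ_n = (τ₀μ₀ + (n/σ²)x̄)/τ_n.
Here τ₀ = 1/40.4 = 0.024752 and τ_data = 5/28.2 = 0.177305, so τ_n = 0.202057.
Rearranging for μ₀: μ₀ = (μ_n·τ_n − τ_data·x̄)/τ₀ = (16.7665·0.202057 − 0.177305·18.8) / 0.024752 = 0.054455/0.024752 ≈ 2.2.

μ₀ = 2.2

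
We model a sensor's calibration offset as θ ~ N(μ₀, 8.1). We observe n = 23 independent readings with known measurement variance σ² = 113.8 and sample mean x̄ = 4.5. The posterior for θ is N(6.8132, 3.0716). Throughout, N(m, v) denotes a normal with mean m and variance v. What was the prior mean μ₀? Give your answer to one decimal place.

μ₀ = 10.6

The posterior mean is a precision-weighted average: μ_n = (τ₀μ₀ + τ_data·x̄)/(τ₀+τ_data), with τ₀=1/σ₀² and τ_data=n/σ².
Here τ₀ = 1/8.1 = 0.123457 and τ_data = 23/113.8 = 0.202109, so τ_n = 0.325566.
Rearranging for μ₀: μ₀ = (μ_n·τ_n − τ_data·x̄)/τ₀ = (6.8132·0.325566 − 0.202109·4.5) / 0.123457 = 1.308656/0.123457 ≈ 10.6.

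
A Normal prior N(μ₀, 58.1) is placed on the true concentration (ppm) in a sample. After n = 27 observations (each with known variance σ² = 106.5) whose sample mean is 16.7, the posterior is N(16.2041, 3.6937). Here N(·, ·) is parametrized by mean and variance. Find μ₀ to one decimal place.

With known observation variance, the Normal–Normal posterior has precision τ_n = τ₀ + n/σ² and mean μ_n = (τ₀μ₀ + (n/σ²)x̄)/τ_n.
Here τ₀ = 1/58.1 = 0.017212 and τ_data = 27/106.5 = 0.253521, so τ_n = 0.270733.
Rearranging for μ₀: μ₀ = (μ_n·τ_n − τ_data·x̄)/τ₀ = (16.2041·0.270733 − 0.253521·16.7) / 0.017212 = 0.153184/0.017212 ≈ 8.9.

μ₀ = 8.9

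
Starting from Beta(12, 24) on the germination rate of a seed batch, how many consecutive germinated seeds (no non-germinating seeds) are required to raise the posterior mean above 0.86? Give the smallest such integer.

After k germinated seeds and 0 non-germinating seeds the posterior is Beta(12+k, 24), with mean (12+k)/(12+24+k).
Set (12+k)/(36+k) > 0.86 and solve: k > (0.86·36 − 12)/(1 − 0.86) = 135.429.
The smallest integer exceeding 135.429 is 136, and checking k=136: (148)/(172) = 0.8605 > 0.86.

k = 136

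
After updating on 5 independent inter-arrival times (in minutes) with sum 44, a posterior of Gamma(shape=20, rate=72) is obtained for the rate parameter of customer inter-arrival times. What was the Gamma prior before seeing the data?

Gamma(shape=15, rate=28)

For an exponential likelihood with a Gamma(α, β) prior on the rate, n observations with total T give posterior Gamma(α+n, β+T).
So α = 20 − 5 = 15 and β = 72 − 44 = 28.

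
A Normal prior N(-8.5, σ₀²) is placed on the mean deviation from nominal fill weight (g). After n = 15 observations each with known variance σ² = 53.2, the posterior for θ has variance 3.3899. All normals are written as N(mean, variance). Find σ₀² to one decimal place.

For the Normal–Normal model with known σ², precisions add: τ_n = τ₀ + n/σ².
So 1/σ₀² = 1/3.3899 − 15/53.2 = 0.294994 − 0.281955 = 0.013039.
Hence σ₀² = 1/0.013039 ≈ 76.7.

σ₀² = 76.7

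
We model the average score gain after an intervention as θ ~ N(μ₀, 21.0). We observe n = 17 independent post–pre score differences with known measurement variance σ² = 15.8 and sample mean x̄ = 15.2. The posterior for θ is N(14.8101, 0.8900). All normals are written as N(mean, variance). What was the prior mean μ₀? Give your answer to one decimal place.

μ₀ = 6.0

The posterior mean is a precision-weighted average: μ_n = (τ₀μ₀ + τ_data·x̄)/(τ₀+τ_data), with τ₀=1/σ₀² and τ_data=n/σ².
Here τ₀ = 1/21.0 = 0.047619 and τ_data = 17/15.8 = 1.075949, so τ_n = 1.123568.
Rearranging for μ₀: μ₀ = (μ_n·τ_n − τ_data·x̄)/τ₀ = (14.8101·1.123568 − 1.075949·15.2) / 0.047619 = 0.285730/0.047619 ≈ 6.0.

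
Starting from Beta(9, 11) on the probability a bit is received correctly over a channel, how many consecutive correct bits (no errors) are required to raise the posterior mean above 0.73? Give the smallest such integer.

After k correct bits and 0 errors the posterior is Beta(9+k, 11), with mean (9+k)/(9+11+k).
Set (9+k)/(20+k) > 0.73 and solve: k > (0.73·20 − 9)/(1 − 0.73) = 20.741.
The smallest integer exceeding 20.741 is 21, and checking k=21: (30)/(41) = 0.7317 > 0.73.

k = 21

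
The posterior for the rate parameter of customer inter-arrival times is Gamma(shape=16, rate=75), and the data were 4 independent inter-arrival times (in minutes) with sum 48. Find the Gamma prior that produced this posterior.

Gamma(shape=12, rate=27)

Gamma–exponential conjugacy: posterior shape = α + n, posterior rate = β + Σtᵢ.
So α = 16 − 4 = 12 and β = 75 − 48 = 27.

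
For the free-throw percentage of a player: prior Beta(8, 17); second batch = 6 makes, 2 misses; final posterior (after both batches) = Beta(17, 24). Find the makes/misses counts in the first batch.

Because Beta–binomial updating is additive in the counts, the combined data contributed (α_post−α_prior, β_post−β_prior) successes and failures.
Total across both batches: 17−8=9 makes, 24−17=7 misses.
Subtract the second batch: 9−6=3 makes and 7−2=5 misses.

3 makes and 5 misses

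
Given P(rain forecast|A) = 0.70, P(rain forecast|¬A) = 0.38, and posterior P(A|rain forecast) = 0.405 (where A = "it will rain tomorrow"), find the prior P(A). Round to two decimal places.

In odds form, posterior odds = prior odds × likelihood ratio, so prior odds = posterior odds ÷ LR.
Posterior odds = 0.405/(1−0.405) = 0.6807. LR = 0.70/0.38 = 1.8421.
Prior odds = 0.6807/1.8421 = 0.3695, so P(A) = 0.3695/(1+0.3695) ≈ 0.27.

P(A) = 0.27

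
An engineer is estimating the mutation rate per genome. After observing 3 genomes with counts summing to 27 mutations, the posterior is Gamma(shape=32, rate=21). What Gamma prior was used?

Gamma(shape=5, rate=18)

A Gamma(α, β) prior (rate parametrization) on a Poisson rate with n observations summing to S gives posterior Gamma(α+S, β+n).
So α = 32 − 27 = 5 and β = 21 − 3 = 18.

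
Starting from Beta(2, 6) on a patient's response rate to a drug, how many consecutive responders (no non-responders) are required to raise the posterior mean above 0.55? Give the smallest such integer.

After k responders and 0 non-responders the posterior is Beta(2+k, 6), with mean (2+k)/(2+6+k).
Set (2+k)/(8+k) > 0.55 and solve: k > (0.55·8 − 2)/(1 − 0.55) = 5.333.
The smallest integer exceeding 5.333 is 6.

k = 6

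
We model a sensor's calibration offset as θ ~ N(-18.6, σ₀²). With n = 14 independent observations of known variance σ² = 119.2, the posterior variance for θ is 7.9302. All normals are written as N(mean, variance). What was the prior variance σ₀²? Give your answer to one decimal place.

Posterior precision equals prior precision plus data precision: 1/σ_n² = 1/σ₀² + n/σ².
So 1/σ₀² = 1/7.9302 − 14/119.2 = 0.126100 − 0.117450 = 0.008650.
Hence σ₀² = 1/0.008650 ≈ 115.6.

σ₀² = 115.6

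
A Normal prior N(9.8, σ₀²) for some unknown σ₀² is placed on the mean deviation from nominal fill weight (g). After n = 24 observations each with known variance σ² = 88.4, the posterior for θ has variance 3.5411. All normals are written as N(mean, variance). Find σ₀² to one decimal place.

σ₀² = 91.7

For the Normal–Normal model with known σ², precisions add: τ_n = τ₀ + n/σ².
So 1/σ₀² = 1/3.5411 − 24/88.4 = 0.282398 − 0.271493 = 0.010905.
Hence σ₀² = 1/0.010905 ≈ 91.7.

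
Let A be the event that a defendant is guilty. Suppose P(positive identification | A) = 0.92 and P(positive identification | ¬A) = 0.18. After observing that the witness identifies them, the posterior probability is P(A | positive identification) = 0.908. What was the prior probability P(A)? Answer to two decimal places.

P(A) = 0.66

In odds form, posterior odds = prior odds × likelihood ratio, so prior odds = posterior odds ÷ LR.
Posterior odds = 0.908/(1−0.908) = 9.8696. LR = 0.92/0.18 = 5.1111.
Prior odds = 9.8696/5.1111 = 1.9310, so P(A) = 1.9310/(1+1.9310) ≈ 0.66.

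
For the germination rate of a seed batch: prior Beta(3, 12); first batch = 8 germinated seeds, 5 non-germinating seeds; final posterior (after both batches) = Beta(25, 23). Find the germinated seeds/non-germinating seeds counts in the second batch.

14 germinated seeds and 6 non-germinating seeds

Because Beta–binomial updating is additive in the counts, the combined data contributed (α_post−α_prior, β_post−β_prior) successes and failures.
Total across both batches: 25−3=22 germinated seeds, 23−12=11 non-germinating seeds.
Subtract the first batch: 22−8=14 germinated seeds and 11−5=6 non-germinating seeds.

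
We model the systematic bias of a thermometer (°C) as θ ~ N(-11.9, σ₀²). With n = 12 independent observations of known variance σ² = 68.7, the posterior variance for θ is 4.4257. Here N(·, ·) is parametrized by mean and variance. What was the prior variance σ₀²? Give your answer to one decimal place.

σ₀² = 19.5

For the Normal–Normal model with known σ², precisions add: τ_n = τ₀ + n/σ².
So 1/σ₀² = 1/4.4257 − 12/68.7 = 0.225953 − 0.174672 = 0.051281.
Hence σ₀² = 1/0.051281 ≈ 19.5.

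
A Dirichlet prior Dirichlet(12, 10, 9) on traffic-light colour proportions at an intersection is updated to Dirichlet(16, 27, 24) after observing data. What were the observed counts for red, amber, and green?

counts (4, 17, 15)

For a Dirichlet(α) prior with multinomial counts c, the posterior is Dirichlet(α + c) componentwise.
Counts are posterior − prior componentwise: 16−12=4, 27−10=17, 24−9=15.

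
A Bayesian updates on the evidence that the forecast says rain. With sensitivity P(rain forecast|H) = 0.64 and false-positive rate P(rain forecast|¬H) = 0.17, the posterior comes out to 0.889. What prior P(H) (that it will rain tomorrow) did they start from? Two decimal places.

P(H) = 0.68

Bayes' rule in odds form gives O(H|E) = O(H)·[P(E|H)/P(E|¬H)], hence O(H) = O(H|E)/LR.
Posterior odds = 0.889/(1−0.889) = 8.0090. LR = 0.64/0.17 = 3.7647.
Prior odds = 8.0090/3.7647 = 2.1274, so P(H) = 2.1274/(1+2.1274) ≈ 0.68.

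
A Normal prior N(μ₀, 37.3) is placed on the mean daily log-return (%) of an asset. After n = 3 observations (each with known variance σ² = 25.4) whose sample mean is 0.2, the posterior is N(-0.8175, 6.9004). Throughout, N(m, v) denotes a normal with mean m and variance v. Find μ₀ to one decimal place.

μ₀ = -5.3

The posterior mean is a precision-weighted average: μ_n = (τ₀μ₀ + τ_data·x̄)/(τ₀+τ_data), with τ₀=1/σ₀² and τ_data=n/σ².
Here τ₀ = 1/37.3 = 0.026810 and τ_data = 3/25.4 = 0.118110, so τ_n = 0.144920.
Rearranging for μ₀: μ₀ = (μ_n·τ_n − τ_data·x̄)/τ₀ = (-0.8175·0.144920 − 0.118110·0.2) / 0.026810 = -0.142094/0.026810 ≈ -5.3.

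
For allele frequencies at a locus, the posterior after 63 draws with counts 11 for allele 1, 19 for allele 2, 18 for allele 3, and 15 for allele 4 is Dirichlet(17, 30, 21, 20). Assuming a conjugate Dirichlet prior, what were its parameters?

Dirichlet(6, 11, 3, 5)

For a Dirichlet(α) prior with multinomial counts c, the posterior is Dirichlet(α + c) componentwise.
Subtract each count from the matching posterior parameter: 17−11=6, 30−19=11, 21−18=3, 20−15=5.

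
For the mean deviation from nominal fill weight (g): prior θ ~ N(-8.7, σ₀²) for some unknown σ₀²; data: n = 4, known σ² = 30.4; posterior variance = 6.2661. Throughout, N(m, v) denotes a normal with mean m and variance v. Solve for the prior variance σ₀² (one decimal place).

σ₀² = 35.7

For the Normal–Normal model with known σ², precisions add: τ_n = τ₀ + n/σ².
So 1/σ₀² = 1/6.2661 − 4/30.4 = 0.159589 − 0.131579 = 0.028010.
Hence σ₀² = 1/0.028010 ≈ 35.7.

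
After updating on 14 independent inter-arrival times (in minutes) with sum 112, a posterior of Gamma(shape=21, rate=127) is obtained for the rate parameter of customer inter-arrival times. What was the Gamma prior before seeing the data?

Gamma(shape=7, rate=15)

Gamma–exponential conjugacy: posterior shape = α + n, posterior rate = β + Σtᵢ.
So α = 21 − 14 = 7 and β = 127 − 112 = 15.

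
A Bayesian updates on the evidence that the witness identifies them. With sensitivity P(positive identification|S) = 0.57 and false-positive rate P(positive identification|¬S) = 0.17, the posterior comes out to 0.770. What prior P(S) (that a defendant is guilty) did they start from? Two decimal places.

In odds form, posterior odds = prior odds × likelihood ratio, so prior odds = posterior odds ÷ LR.
Posterior odds = 0.770/(1−0.770) = 3.3478. LR = 0.57/0.17 = 3.3529.
Prior odds = 3.3478/3.3529 = 0.9985, so P(S) = 0.9985/(1+0.9985) ≈ 0.50.

P(S) = 0.50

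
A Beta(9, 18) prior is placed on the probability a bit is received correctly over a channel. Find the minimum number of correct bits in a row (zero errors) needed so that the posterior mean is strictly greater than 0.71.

k = 36

After k correct bits and 0 errors the posterior is Beta(9+k, 18), with mean (9+k)/(9+18+k).
Set (9+k)/(27+k) > 0.71 and solve: k > (0.71·27 − 9)/(1 − 0.71) = 35.069.
The smallest integer exceeding 35.069 is 36, and checking k=36: (45)/(63) = 0.7143 > 0.71.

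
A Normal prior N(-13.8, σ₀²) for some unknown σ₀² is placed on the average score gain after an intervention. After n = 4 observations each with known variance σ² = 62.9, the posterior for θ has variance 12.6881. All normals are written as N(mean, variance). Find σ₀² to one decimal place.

Posterior precision equals prior precision plus data precision: 1/σ_n² = 1/σ₀² + n/σ².
So 1/σ₀² = 1/12.6881 − 4/62.9 = 0.078814 − 0.063593 = 0.015221.
Hence σ₀² = 1/0.015221 ≈ 65.7.

σ₀² = 65.7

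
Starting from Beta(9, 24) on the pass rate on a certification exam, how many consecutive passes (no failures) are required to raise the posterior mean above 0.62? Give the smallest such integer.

k = 31

After k passes and 0 failures the posterior is Beta(9+k, 24), with mean (9+k)/(9+24+k).
Set (9+k)/(33+k) > 0.62 and solve: k > (0.62·33 − 9)/(1 − 0.62) = 30.158.
The smallest integer exceeding 30.158 is 31, and checking k=31: (40)/(64) = 0.6250 > 0.62.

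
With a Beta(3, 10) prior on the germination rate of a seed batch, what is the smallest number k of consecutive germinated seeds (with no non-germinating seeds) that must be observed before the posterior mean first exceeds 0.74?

k = 26

After k germinated seeds and 0 non-germinating seeds the posterior is Beta(3+k, 10), with mean (3+k)/(3+10+k).
Set (3+k)/(13+k) > 0.74 and solve: k > (0.74·13 − 3)/(1 − 0.74) = 25.462.
The smallest integer exceeding 25.462 is 26.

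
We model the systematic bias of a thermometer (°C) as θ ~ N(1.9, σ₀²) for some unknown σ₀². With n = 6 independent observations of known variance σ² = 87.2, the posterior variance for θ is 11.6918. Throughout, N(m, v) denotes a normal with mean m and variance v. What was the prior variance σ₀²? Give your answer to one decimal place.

For the Normal–Normal model with known σ², precisions add: τ_n = τ₀ + n/σ².
So 1/σ₀² = 1/11.6918 − 6/87.2 = 0.085530 − 0.068807 = 0.016723.
Hence σ₀² = 1/0.016723 ≈ 59.8.

σ₀² = 59.8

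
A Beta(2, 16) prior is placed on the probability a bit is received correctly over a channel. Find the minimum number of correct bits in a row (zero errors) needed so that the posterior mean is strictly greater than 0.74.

k = 44

After k correct bits and 0 errors the posterior is Beta(2+k, 16), with mean (2+k)/(2+16+k).
Set (2+k)/(18+k) > 0.74 and solve: k > (0.74·18 − 2)/(1 − 0.74) = 43.538.
The smallest integer exceeding 43.538 is 44.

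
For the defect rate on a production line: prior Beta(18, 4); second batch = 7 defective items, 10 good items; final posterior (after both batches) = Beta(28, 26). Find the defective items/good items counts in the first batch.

Because Beta–binomial updating is additive in the counts, the combined data contributed (α_post−α_prior, β_post−β_prior) successes and failures.
Total across both batches: 28−18=10 defective items, 26−4=22 good items.
Subtract the second batch: 10−7=3 defective items and 22−10=12 good items.

3 defective items and 12 good items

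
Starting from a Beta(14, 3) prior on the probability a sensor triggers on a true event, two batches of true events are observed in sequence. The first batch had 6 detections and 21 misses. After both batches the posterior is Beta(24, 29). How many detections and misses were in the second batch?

4 detections and 5 misses

Sequential conjugate updates are equivalent to a single update on the pooled data, so total successes = posterior α − prior α and total failures = posterior β − prior β.
Total across both batches: 24−14=10 detections, 29−3=26 misses.
Subtract the first batch: 10−6=4 detections and 26−21=5 misses.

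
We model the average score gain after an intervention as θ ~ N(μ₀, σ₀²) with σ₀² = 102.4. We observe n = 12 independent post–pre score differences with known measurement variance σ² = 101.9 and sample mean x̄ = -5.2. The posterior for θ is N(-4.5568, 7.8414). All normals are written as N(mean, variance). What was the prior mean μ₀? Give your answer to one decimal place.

The posterior mean is a precision-weighted average: μ_n = (τ₀μ₀ + τ_data·x̄)/(τ₀+τ_data), with τ₀=1/σ₀² and τ_data=n/σ².
Here τ₀ = 1/102.4 = 0.009766 and τ_data = 12/101.9 = 0.117763, so τ_n = 0.127529.
Rearranging for μ₀: μ₀ = (μ_n·τ_n − τ_data·x̄)/τ₀ = (-4.5568·0.127529 − 0.117763·-5.2) / 0.009766 = 0.031243/0.009766 ≈ 3.2.

μ₀ = 3.2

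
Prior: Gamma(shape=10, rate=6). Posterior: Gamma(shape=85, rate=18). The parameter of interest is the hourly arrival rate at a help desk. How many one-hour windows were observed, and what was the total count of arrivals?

Gamma–Poisson conjugacy: posterior shape = α + Σxᵢ, posterior rate = β + n.
Matching: Σxᵢ = 85 − 10 = 75 and n = 18 − 6 = 12.

n = 12 one-hour windows with total 75 arrivals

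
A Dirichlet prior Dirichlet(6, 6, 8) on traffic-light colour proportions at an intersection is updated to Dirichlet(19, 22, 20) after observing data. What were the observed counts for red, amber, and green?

For a Dirichlet(α) prior with multinomial counts c, the posterior is Dirichlet(α + c) componentwise.
Counts are posterior − prior componentwise: 19−6=13, 22−6=16, 20−8=12.

counts (13, 16, 12)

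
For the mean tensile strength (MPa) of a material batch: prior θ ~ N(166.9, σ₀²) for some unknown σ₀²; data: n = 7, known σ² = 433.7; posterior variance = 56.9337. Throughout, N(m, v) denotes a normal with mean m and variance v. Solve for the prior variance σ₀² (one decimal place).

For the Normal–Normal model with known σ², precisions add: τ_n = τ₀ + n/σ².
So 1/σ₀² = 1/56.9337 − 7/433.7 = 0.017564 − 0.016140 = 0.001424.
Hence σ₀² = 1/0.001424 ≈ 702.2.

σ₀² = 702.2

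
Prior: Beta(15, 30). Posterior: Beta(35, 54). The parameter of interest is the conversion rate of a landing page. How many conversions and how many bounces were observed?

20 conversions and 24 bounces

Beta is conjugate to the binomial likelihood: posterior = Beta(a+s, b+f).
Match parameters: s=35−15=20, f=54−30=24.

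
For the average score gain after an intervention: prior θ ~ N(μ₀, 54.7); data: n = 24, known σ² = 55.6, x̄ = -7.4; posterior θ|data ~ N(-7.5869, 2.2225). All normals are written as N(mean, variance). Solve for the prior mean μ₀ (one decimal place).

μ₀ = -12.0

The posterior mean is a precision-weighted average: μ_n = (τ₀μ₀ + τ_data·x̄)/(τ₀+τ_data), with τ₀=1/σ₀² and τ_data=n/σ².
Here τ₀ = 1/54.7 = 0.018282 and τ_data = 24/55.6 = 0.431655, so τ_n = 0.449937.
Rearranging for μ₀: μ₀ = (μ_n·τ_n − τ_data·x̄)/τ₀ = (-7.5869·0.449937 − 0.431655·-7.4) / 0.018282 = -0.219380/0.018282 ≈ -12.0.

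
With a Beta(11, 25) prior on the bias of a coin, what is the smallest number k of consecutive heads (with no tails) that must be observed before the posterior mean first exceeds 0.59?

After k heads and 0 tails the posterior is Beta(11+k, 25), with mean (11+k)/(11+25+k).
Set (11+k)/(36+k) > 0.59 and solve: k > (0.59·36 − 11)/(1 − 0.59) = 24.976.
The smallest integer exceeding 24.976 is 25, and checking k=25: (36)/(61) = 0.5902 > 0.59.

k = 25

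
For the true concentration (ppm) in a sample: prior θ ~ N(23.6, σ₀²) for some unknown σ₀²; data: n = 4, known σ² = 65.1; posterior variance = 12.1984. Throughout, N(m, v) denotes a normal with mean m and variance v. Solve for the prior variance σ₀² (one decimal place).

For the Normal–Normal model with known σ², precisions add: τ_n = τ₀ + n/σ².
So 1/σ₀² = 1/12.1984 − 4/65.1 = 0.081978 − 0.061444 = 0.020534.
Hence σ₀² = 1/0.020534 ≈ 48.7.

σ₀² = 48.7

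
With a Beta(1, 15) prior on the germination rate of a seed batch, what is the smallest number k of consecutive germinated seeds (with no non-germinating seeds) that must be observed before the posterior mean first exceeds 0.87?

After k germinated seeds and 0 non-germinating seeds the posterior is Beta(1+k, 15), with mean (1+k)/(1+15+k).
Set (1+k)/(16+k) > 0.87 and solve: k > (0.87·16 − 1)/(1 − 0.87) = 99.385.
The smallest integer exceeding 99.385 is 100, and checking k=100: (101)/(116) = 0.8707 > 0.87.

k = 100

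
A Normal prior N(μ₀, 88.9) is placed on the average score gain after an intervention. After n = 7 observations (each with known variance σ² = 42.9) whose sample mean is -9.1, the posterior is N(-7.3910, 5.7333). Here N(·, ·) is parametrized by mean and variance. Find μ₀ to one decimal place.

μ₀ = 17.4

The posterior mean is a precision-weighted average: μ_n = (τ₀μ₀ + τ_data·x̄)/(τ₀+τ_data), with τ₀=1/σ₀² and τ_data=n/σ².
Here τ₀ = 1/88.9 = 0.011249 and τ_data = 7/42.9 = 0.163170, so τ_n = 0.174419.
Rearranging for μ₀: μ₀ = (μ_n·τ_n − τ_data·x̄)/τ₀ = (-7.3910·0.174419 − 0.163170·-9.1) / 0.011249 = 0.195716/0.011249 ≈ 17.4.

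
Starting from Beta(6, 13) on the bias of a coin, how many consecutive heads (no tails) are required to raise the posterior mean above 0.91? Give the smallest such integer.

After k heads and 0 tails the posterior is Beta(6+k, 13), with mean (6+k)/(6+13+k).
Set (6+k)/(19+k) > 0.91 and solve: k > (0.91·19 − 6)/(1 − 0.91) = 125.444.
The smallest integer exceeding 125.444 is 126, and checking k=126: (132)/(145) = 0.9103 > 0.91.

k = 126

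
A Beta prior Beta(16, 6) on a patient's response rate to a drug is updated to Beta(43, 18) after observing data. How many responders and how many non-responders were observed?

27 responders and 12 non-responders

Beta is conjugate to the binomial likelihood: posterior = Beta(α+s, β+f).
So s = 43 − 16 = 27 and f = 18 − 6 = 12.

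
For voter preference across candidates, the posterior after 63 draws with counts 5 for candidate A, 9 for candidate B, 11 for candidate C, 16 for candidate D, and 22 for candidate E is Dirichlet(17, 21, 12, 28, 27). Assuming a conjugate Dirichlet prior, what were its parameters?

For a Dirichlet(α) prior with multinomial counts c, the posterior is Dirichlet(α + c) componentwise.
Subtract each count from the matching posterior parameter: 17−5=12, 21−9=12, 12−11=1, 28−16=12, 27−22=5.

Dirichlet(12, 12, 1, 12, 5)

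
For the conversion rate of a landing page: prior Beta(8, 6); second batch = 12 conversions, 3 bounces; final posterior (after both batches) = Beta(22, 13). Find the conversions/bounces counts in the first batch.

2 conversions and 4 bounces

Because Beta–binomial updating is additive in the counts, the combined data contributed (α_post−α_prior, β_post−β_prior) successes and failures.
Total across both batches: 22−8=14 conversions, 13−6=7 bounces.
Subtract the second batch: 14−12=2 conversions and 7−3=4 bounces.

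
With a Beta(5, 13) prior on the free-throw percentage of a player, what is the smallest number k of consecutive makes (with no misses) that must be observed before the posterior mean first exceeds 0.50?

After k makes and 0 misses the posterior is Beta(5+k, 13), with mean (5+k)/(5+13+k).
Set (5+k)/(18+k) > 0.50 and solve: k > (0.50·18 − 5)/(1 − 0.50) = 8.000.
The smallest integer exceeding 8.000 is 9.

k = 9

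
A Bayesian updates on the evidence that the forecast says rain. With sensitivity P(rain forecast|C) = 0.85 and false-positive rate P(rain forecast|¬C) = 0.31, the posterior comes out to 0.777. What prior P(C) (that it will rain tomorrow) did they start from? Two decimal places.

Bayes' rule in odds form gives O(C|E) = O(C)·[P(E|C)/P(E|¬C)], hence O(C) = O(C|E)/LR.
Posterior odds = 0.777/(1−0.777) = 3.4843. LR = 0.85/0.31 = 2.7419.
Prior odds = 3.4843/2.7419 = 1.2708, so P(C) = 1.2708/(1+1.2708) ≈ 0.56.

P(C) = 0.56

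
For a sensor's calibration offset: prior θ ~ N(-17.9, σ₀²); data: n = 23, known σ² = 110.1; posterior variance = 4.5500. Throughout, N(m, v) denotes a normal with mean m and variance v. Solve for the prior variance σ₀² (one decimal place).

For the Normal–Normal model with known σ², precisions add: τ_n = τ₀ + n/σ².
So 1/σ₀² = 1/4.5500 − 23/110.1 = 0.219780 − 0.208901 = 0.010879.
Hence σ₀² = 1/0.010879 ≈ 91.9.

σ₀² = 91.9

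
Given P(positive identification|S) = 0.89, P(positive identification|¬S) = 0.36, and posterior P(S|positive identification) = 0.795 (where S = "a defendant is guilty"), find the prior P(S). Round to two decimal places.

P(S) = 0.61

Bayes' rule in odds form gives O(S|E) = O(S)·[P(E|S)/P(E|¬S)], hence O(S) = O(S|E)/LR.
Posterior odds = 0.795/(1−0.795) = 3.8780. LR = 0.89/0.36 = 2.4722.
Prior odds = 3.8780/2.4722 = 1.5686, so P(S) = 1.5686/(1+1.5686) ≈ 0.61.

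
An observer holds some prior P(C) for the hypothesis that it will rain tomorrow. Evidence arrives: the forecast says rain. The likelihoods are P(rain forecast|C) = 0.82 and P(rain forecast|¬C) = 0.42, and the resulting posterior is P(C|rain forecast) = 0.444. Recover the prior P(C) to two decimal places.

P(C) = 0.29

In odds form, posterior odds = prior odds × likelihood ratio, so prior odds = posterior odds ÷ LR.
Posterior odds = 0.444/(1−0.444) = 0.7986. LR = 0.82/0.42 = 1.9524.
Prior odds = 0.7986/1.9524 = 0.4090, so P(C) = 0.4090/(1+0.4090) ≈ 0.29.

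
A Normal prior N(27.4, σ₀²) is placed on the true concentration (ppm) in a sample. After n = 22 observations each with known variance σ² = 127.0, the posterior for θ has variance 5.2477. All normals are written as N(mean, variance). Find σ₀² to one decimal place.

σ₀² = 57.7

For the Normal–Normal model with known σ², precisions add: τ_n = τ₀ + n/σ².
So 1/σ₀² = 1/5.2477 − 22/127.0 = 0.190560 − 0.173228 = 0.017332.
Hence σ₀² = 1/0.017332 ≈ 57.7.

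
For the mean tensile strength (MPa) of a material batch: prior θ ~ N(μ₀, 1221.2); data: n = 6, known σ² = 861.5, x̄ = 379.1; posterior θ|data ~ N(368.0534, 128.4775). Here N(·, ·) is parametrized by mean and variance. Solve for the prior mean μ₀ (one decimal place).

μ₀ = 274.1

With known observation variance, the Normal–Normal posterior has precision τ_n = τ₀ + n/σ² and mean μ_n = (τ₀μ₀ + (n/σ²)x̄)/τ_n.
Here τ₀ = 1/1221.2 = 0.000819 and τ_data = 6/861.5 = 0.006965, so τ_n = 0.007784.
Rearranging for μ₀: μ₀ = (μ_n·τ_n − τ_data·x̄)/τ₀ = (368.0534·0.007784 − 0.006965·379.1) / 0.000819 = 0.224496/0.000819 ≈ 274.1.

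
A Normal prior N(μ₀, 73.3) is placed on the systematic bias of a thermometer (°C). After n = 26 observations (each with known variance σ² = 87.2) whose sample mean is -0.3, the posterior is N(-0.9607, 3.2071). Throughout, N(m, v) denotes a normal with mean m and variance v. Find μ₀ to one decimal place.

μ₀ = -15.4

The posterior mean is a precision-weighted average: μ_n = (τ₀μ₀ + τ_data·x̄)/(τ₀+τ_data), with τ₀=1/σ₀² and τ_data=n/σ².
Here τ₀ = 1/73.3 = 0.013643 and τ_data = 26/87.2 = 0.298165, so τ_n = 0.311808.
Rearranging for μ₀: μ₀ = (μ_n·τ_n − τ_data·x̄)/τ₀ = (-0.9607·0.311808 − 0.298165·-0.3) / 0.013643 = -0.210104/0.013643 ≈ -15.4.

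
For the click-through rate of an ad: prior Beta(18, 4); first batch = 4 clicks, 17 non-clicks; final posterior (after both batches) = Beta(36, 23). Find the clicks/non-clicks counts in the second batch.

14 clicks and 2 non-clicks

Sequential conjugate updates are equivalent to a single update on the pooled data, so total successes = posterior α − prior α and total failures = posterior β − prior β.
Total across both batches: 36−18=18 clicks, 23−4=19 non-clicks.
Subtract the first batch: 18−4=14 clicks and 19−17=2 non-clicks.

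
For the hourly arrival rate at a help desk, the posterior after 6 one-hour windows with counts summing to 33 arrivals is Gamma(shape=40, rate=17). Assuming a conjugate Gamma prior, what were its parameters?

Gamma(shape=7, rate=11)

Gamma–Poisson conjugacy: posterior shape = α + Σxᵢ, posterior rate = β + n.
So α = 40 − 33 = 7 and β = 17 − 6 = 11.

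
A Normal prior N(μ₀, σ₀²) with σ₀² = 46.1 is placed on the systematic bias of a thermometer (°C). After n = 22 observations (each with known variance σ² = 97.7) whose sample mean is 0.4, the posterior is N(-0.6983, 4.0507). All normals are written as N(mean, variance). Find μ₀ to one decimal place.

μ₀ = -12.1

With known observation variance, the Normal–Normal posterior has precision τ_n = τ₀ + n/σ² and mean μ_n = (τ₀μ₀ + (n/σ²)x̄)/τ_n.
Here τ₀ = 1/46.1 = 0.021692 and τ_data = 22/97.7 = 0.225179, so τ_n = 0.246871.
Rearranging for μ₀: μ₀ = (μ_n·τ_n − τ_data·x̄)/τ₀ = (-0.6983·0.246871 − 0.225179·0.4) / 0.021692 = -0.262462/0.021692 ≈ -12.1.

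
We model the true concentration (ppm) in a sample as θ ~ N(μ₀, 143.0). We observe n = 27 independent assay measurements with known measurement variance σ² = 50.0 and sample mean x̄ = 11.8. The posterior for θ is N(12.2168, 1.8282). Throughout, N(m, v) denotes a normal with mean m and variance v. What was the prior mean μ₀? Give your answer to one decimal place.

With known observation variance, the Normal–Normal posterior has precision τ_n = τ₀ + n/σ² and mean μ_n = (τ₀μ₀ + (n/σ²)x̄)/τ_n.
Here τ₀ = 1/143.0 = 0.006993 and τ_data = 27/50.0 = 0.540000, so τ_n = 0.546993.
Rearranging for μ₀: μ₀ = (μ_n·τ_n − τ_data·x̄)/τ₀ = (12.2168·0.546993 − 0.540000·11.8) / 0.006993 = 0.310504/0.006993 ≈ 44.4.

μ₀ = 44.4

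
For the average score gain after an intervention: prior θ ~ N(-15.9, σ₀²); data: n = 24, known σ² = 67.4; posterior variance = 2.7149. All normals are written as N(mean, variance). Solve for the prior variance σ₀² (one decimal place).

Posterior precision equals prior precision plus data precision: 1/σ_n² = 1/σ₀² + n/σ².
So 1/σ₀² = 1/2.7149 − 24/67.4 = 0.368338 − 0.356083 = 0.012255.
Hence σ₀² = 1/0.012255 ≈ 81.6.

σ₀² = 81.6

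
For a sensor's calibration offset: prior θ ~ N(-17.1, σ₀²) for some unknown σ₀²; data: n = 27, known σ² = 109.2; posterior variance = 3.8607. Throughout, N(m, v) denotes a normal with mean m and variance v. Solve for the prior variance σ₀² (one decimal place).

For the Normal–Normal model with known σ², precisions add: τ_n = τ₀ + n/σ².
So 1/σ₀² = 1/3.8607 − 27/109.2 = 0.259020 − 0.247253 = 0.011767.
Hence σ₀² = 1/0.011767 ≈ 85.0.

σ₀² = 85.0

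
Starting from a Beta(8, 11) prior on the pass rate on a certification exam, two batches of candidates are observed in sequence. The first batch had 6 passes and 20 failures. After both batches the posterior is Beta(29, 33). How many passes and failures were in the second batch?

15 passes and 2 failures

Because Beta–binomial updating is additive in the counts, the combined data contributed (α_post−α_prior, β_post−β_prior) successes and failures.
Total across both batches: 29−8=21 passes, 33−11=22 failures.
Subtract the first batch: 21−6=15 passes and 22−20=2 failures.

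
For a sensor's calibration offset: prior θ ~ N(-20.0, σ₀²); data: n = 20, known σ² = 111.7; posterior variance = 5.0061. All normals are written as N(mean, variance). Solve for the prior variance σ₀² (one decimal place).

For the Normal–Normal model with known σ², precisions add: τ_n = τ₀ + n/σ².
So 1/σ₀² = 1/5.0061 − 20/111.7 = 0.199756 − 0.179051 = 0.020705.
Hence σ₀² = 1/0.020705 ≈ 48.3.

σ₀² = 48.3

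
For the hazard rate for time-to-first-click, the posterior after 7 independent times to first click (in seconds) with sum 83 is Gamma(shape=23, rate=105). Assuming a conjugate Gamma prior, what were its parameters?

Gamma(shape=16, rate=22)

For an exponential likelihood with a Gamma(α, β) prior on the rate, n observations with total T give posterior Gamma(α+n, β+T).
So α = 23 − 7 = 16 and β = 105 − 83 = 22.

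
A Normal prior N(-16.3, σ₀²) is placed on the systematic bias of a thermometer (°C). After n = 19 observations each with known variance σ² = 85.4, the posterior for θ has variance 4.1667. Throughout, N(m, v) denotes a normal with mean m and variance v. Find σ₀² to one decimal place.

Posterior precision equals prior precision plus data precision: 1/σ_n² = 1/σ₀² + n/σ².
So 1/σ₀² = 1/4.1667 − 19/85.4 = 0.239998 − 0.222482 = 0.017516.
Hence σ₀² = 1/0.017516 ≈ 57.1.

σ₀² = 57.1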